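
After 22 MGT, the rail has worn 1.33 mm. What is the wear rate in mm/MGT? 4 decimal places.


Wear rate = total wear / cumulative tonnage
Rate = 1.33 / 22
Rate = 0.0605 mm/MGT

0.0605


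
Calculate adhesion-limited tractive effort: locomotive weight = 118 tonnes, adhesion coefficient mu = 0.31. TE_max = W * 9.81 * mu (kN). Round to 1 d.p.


TE_max = W * g * mu
TE_max = 118 * 9.81 * 0.31
TE_max = 1157.58 * 0.31
TE_max = 358.8 kN

358.8


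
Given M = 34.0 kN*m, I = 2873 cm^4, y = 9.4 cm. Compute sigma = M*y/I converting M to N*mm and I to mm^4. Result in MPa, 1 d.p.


Convert units:
M = 34.0 kN*m = 34000000 N*mm
y = 9.4 cm = 94 mm
I = 2873 cm^4 = 28730000 mm^4
sigma = 34000000 * 94 / 28730000
sigma = 111.2 MPa

111.2


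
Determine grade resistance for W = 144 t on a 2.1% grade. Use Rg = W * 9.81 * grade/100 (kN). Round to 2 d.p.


Rg = W * 9.81 * grade / 100
Rg = 144 * 9.81 * 2.1 / 100
Rg = 1412.64 * 0.021
Rg = 29.67 kN

29.67


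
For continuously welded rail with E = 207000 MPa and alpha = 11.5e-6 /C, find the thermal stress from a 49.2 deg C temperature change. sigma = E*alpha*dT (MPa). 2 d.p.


sigma = E * alpha * dT
sigma = 207000 * 11.5e-6 * 49.2
sigma = 2.3805 * 49.2
sigma = 117.12 MPa

117.12


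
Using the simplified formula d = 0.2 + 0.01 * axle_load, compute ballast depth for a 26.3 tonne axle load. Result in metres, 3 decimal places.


d = 0.2 + 0.01 * 26.3
d = 0.2 + 0.263
d = 0.463 m

0.463


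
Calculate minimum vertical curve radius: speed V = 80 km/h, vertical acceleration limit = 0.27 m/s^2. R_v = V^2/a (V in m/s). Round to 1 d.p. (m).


Convert speed: V = 80 / 3.6 = 22.2222 m/s
V^2 = 493.8272 m^2/s^2
R_v = 493.8272 / 0.27
R_v = 1829.0 m

1829.0


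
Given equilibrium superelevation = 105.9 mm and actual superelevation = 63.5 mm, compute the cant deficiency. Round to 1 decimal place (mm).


Cant deficiency = equilibrium cant - actual cant
CD = 105.9 - 63.5
CD = 42.4 mm

42.4


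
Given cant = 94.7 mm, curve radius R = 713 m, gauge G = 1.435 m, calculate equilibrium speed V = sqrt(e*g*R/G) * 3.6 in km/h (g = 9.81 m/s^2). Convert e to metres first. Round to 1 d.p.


Convert cant: e = 94.7 mm = 0.0947 m
V_ms = sqrt(0.0947 * 9.81 * 713 / 1.435)
V_ms = sqrt(461.590238) = 21.4847 m/s
V = 21.4847 * 3.6 = 77.3 km/h

77.3


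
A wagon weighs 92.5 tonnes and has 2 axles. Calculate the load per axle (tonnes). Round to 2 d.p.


Load per axle = total weight / number of axles
Load = 92.5 / 2
Load = 46.25 tonnes

46.25


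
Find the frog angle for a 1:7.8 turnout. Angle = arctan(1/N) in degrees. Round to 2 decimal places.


1/N = 1/7.8 = 0.128205
angle = arctan(0.128205) = 0.12751 rad
angle = 0.12751 * 180/pi = 7.31 degrees

7.31


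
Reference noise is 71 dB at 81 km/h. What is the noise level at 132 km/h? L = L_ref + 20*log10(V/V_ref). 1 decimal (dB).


V/V_ref = 132 / 81 = 1.62963
log10(1.62963) = 0.212089
20 * 0.212089 = 4.2418
L = 71 + 4.2418 = 75.2 dB

75.2


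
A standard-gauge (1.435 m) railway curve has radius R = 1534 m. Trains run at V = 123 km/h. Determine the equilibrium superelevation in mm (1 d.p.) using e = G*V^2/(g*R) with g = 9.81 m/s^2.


Convert speed: V = 123 / 3.6 = 34.1667 m/s
Apply formula: e = 1.435 * 34.1667^2 / (9.81 * 1534)
e = 1.435 * 1167.3611 / 15048.54
e = 0.111317 m = 111.3 mm

111.3


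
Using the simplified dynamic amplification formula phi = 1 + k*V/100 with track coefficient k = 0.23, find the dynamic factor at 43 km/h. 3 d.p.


phi = 1 + k * V / 100
phi = 1 + 0.23 * 43 / 100
phi = 1 + 0.0989
phi = 1.099

1.099


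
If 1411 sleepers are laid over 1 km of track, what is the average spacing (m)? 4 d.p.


Spacing = 1000 m / number of sleepers
Spacing = 1000 / 1411
Spacing = 0.7087 m

0.7087


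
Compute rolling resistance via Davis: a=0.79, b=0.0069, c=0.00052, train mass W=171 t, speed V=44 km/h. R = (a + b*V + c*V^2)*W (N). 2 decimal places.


b*V = 0.0069 * 44 = 0.3036
c*V^2 = 0.00052 * 1936 = 1.00672
R_per_t = 0.79 + 0.3036 + 1.00672 = 2.10032 N/t
R_total = 2.10032 * 171 = 359.15 N

359.15


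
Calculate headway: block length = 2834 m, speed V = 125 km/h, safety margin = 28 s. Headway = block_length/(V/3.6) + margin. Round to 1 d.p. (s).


V = 125 / 3.6 = 34.7222 m/s
Block traversal time = 2834 / 34.7222 = 81.6192 s
Headway = 81.6192 + 28
Headway = 109.6 s

109.6


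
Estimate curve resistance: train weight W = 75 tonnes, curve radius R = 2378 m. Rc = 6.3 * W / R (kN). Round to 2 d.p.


Rc = 6.3 * W / R
Rc = 6.3 * 75 / 2378
Rc = 472.5 / 2378
Rc = 0.20 kN

0.20


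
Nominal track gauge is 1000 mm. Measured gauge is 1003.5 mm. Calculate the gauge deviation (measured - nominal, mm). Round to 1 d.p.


Deviation = measured - nominal
Deviation = 1003.5 - 1000
Deviation = 3.5 mm

3.5


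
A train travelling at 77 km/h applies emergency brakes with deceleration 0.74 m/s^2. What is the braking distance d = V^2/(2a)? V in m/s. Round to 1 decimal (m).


Convert speed: V = 77 / 3.6 = 21.3889 m/s
V^2 = 457.4846
d = 457.4846 / (2 * 0.74)
d = 457.4846 / 1.48
d = 309.1 m

309.1


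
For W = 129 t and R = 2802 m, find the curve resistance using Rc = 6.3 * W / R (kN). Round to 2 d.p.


Rc = 6.3 * W / R
Rc = 6.3 * 129 / 2802
Rc = 812.7 / 2802
Rc = 0.29 kN

0.29


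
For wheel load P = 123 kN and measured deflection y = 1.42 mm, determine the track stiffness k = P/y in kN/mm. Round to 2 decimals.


Track stiffness k = P / y
k = 123 / 1.42
k = 86.62 kN/mm

86.62


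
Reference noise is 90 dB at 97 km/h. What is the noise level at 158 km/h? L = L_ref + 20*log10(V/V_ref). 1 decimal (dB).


V/V_ref = 158 / 97 = 1.628866
log10(1.628866) = 0.211885
20 * 0.211885 = 4.2377
L = 90 + 4.2377 = 94.2 dB

94.2


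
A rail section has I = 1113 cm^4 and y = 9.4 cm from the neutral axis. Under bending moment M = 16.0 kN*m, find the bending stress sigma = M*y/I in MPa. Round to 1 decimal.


Convert units:
M = 16.0 kN*m = 16000000 N*mm
y = 9.4 cm = 94 mm
I = 1113 cm^4 = 11130000 mm^4
sigma = 16000000 * 94 / 11130000
sigma = 135.1 MPa

135.1


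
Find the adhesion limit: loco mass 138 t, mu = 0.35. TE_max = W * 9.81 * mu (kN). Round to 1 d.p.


TE_max = W * g * mu
TE_max = 138 * 9.81 * 0.35
TE_max = 1353.78 * 0.35
TE_max = 473.8 kN

473.8


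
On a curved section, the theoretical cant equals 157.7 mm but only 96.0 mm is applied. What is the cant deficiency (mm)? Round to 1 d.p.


Cant deficiency = equilibrium cant - actual cant
CD = 157.7 - 96.0
CD = 61.7 mm

61.7


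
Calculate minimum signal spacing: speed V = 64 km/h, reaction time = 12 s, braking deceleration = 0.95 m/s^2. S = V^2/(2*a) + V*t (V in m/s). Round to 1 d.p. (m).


V = 64 / 3.6 = 17.7778 m/s
Braking distance = 17.7778^2 / (2*0.95) = 166.3418 m
Sighting distance = 17.7778 * 12 = 213.3333 m
S = 166.3418 + 213.3333 = 379.7 m

379.7


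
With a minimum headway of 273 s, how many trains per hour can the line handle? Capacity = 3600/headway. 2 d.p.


Capacity = 3600 / headway
Capacity = 3600 / 273
Capacity = 13.19 trains/hour

13.19


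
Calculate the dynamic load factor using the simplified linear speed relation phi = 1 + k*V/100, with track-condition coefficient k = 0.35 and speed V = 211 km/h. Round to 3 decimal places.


phi = 1 + k * V / 100
phi = 1 + 0.35 * 211 / 100
phi = 1 + 0.7385
phi = 1.739

1.739


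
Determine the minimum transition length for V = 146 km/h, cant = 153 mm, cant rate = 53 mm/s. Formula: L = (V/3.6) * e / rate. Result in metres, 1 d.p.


Convert speed: V = 146 / 3.6 = 40.5556 m/s
L = 40.5556 * 153 / 53
L = 6205.0 / 53
L = 117.1 m

117.1


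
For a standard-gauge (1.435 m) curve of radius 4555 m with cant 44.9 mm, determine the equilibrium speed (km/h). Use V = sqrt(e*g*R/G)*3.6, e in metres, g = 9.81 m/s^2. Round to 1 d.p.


Convert cant: e = 44.9 mm = 0.0449 m
V_ms = sqrt(0.0449 * 9.81 * 4555 / 1.435)
V_ms = sqrt(1398.14376) = 37.3918 m/s
V = 37.3918 * 3.6 = 134.6 km/h

134.6


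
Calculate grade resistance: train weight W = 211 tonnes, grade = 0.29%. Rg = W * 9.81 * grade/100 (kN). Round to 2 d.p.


Rg = W * 9.81 * grade / 100
Rg = 211 * 9.81 * 0.29 / 100
Rg = 2069.91 * 0.0029
Rg = 6.00 kN

6.00


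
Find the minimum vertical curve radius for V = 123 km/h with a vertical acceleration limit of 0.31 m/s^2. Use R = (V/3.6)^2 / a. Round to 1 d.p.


Convert speed: V = 123 / 3.6 = 34.1667 m/s
V^2 = 1167.3611 m^2/s^2
R_v = 1167.3611 / 0.31
R_v = 3765.7 m

3765.7


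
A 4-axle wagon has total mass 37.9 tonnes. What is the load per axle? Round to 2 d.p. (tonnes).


Load per axle = total weight / number of axles
Load = 37.9 / 4
Load = 9.48 tonnes

9.48


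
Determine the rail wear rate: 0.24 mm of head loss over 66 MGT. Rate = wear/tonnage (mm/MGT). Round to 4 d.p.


Wear rate = total wear / cumulative tonnage
Rate = 0.24 / 66
Rate = 0.0036 mm/MGT

0.0036


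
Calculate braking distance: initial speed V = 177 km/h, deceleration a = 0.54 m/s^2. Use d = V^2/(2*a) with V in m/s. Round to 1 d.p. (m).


Convert speed: V = 177 / 3.6 = 49.1667 m/s
V^2 = 2417.3611
d = 2417.3611 / (2 * 0.54)
d = 2417.3611 / 1.08
d = 2238.3 m

2238.3


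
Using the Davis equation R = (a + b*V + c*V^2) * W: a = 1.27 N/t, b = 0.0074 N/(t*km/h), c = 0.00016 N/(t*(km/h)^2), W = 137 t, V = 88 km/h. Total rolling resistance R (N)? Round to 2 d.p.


b*V = 0.0074 * 88 = 0.6512
c*V^2 = 0.00016 * 7744 = 1.23904
R_per_t = 1.27 + 0.6512 + 1.23904 = 3.16024 N/t
R_total = 3.16024 * 137 = 432.95 N

432.95


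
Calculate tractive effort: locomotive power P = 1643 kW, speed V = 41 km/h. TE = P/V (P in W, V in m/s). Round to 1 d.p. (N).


Convert: P = 1643 kW = 1643000 W
V = 41 / 3.6 = 11.3889 m/s
TE = 1643000 / 11.3889
TE = 144263.4 N

144263.4


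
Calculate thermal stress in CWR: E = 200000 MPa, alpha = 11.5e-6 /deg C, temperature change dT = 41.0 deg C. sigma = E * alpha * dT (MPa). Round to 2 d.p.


sigma = E * alpha * dT
sigma = 200000 * 11.5e-6 * 41.0
sigma = 2.3 * 41.0
sigma = 94.30 MPa

94.30


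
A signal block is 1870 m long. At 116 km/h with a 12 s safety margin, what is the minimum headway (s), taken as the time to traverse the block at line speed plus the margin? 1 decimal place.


V = 116 / 3.6 = 32.2222 m/s
Block traversal time = 1870 / 32.2222 = 58.0345 s
Headway = 58.0345 + 12
Headway = 70.0 s

70.0


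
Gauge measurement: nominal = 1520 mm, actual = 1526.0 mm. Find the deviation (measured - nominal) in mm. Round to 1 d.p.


Deviation = measured - nominal
Deviation = 1526.0 - 1520
Deviation = 6.0 mm

6.0


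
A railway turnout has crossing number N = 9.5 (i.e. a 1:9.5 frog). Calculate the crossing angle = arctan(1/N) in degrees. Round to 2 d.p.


1/N = 1/9.5 = 0.105263
angle = arctan(0.105263) = 0.104877 rad
angle = 0.104877 * 180/pi = 6.01 degrees

6.01


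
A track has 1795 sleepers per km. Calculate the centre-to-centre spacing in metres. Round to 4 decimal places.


Spacing = 1000 m / number of sleepers
Spacing = 1000 / 1795
Spacing = 0.5571 m

0.5571


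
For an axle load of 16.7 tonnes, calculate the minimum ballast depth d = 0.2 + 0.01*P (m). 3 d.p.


d = 0.2 + 0.01 * 16.7
d = 0.2 + 0.167
d = 0.367 m

0.367


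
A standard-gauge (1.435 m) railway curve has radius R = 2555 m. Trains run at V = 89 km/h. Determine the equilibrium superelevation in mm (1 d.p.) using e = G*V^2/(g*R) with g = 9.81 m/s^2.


Convert speed: V = 89 / 3.6 = 24.7222 m/s
Apply formula: e = 1.435 * 24.7222^2 / (9.81 * 2555)
e = 1.435 * 611.1883 / 25064.55
e = 0.034992 m = 35.0 mm

35.0


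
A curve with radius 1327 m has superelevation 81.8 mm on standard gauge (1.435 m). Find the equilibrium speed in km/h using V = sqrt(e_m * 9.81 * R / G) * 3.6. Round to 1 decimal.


Convert cant: e = 81.8 mm = 0.0818 m
V_ms = sqrt(0.0818 * 9.81 * 1327 / 1.435)
V_ms = sqrt(742.063948) = 27.2409 m/s
V = 27.2409 * 3.6 = 98.1 km/h

98.1


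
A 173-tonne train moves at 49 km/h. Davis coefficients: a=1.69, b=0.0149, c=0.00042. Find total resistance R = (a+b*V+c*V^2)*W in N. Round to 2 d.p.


b*V = 0.0149 * 49 = 0.7301
c*V^2 = 0.00042 * 2401 = 1.00842
R_per_t = 1.69 + 0.7301 + 1.00842 = 3.42852 N/t
R_total = 3.42852 * 173 = 593.13 N

593.13


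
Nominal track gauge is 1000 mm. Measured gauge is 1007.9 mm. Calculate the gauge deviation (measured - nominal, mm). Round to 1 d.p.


Deviation = measured - nominal
Deviation = 1007.9 - 1000
Deviation = 7.9 mm

7.9


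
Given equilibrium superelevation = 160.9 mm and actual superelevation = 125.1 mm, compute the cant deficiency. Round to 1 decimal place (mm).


Cant deficiency = equilibrium cant - actual cant
CD = 160.9 - 125.1
CD = 35.8 mm

35.8


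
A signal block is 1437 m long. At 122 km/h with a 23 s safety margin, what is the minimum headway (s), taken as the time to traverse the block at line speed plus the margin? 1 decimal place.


V = 122 / 3.6 = 33.8889 m/s
Block traversal time = 1437 / 33.8889 = 42.4033 s
Headway = 42.4033 + 23
Headway = 65.4 s

65.4


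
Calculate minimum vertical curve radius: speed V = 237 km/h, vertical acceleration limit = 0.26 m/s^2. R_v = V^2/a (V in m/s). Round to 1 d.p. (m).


Convert speed: V = 237 / 3.6 = 65.8333 m/s
V^2 = 4334.0278 m^2/s^2
R_v = 4334.0278 / 0.26
R_v = 16669.3 m

16669.3


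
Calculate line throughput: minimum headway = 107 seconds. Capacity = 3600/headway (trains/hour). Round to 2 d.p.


Capacity = 3600 / headway
Capacity = 3600 / 107
Capacity = 33.64 trains/hour

33.64


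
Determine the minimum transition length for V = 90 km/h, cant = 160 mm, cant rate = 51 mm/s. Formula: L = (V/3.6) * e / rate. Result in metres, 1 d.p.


Convert speed: V = 90 / 3.6 = 25.0 m/s
L = 25.0 * 160 / 51
L = 4000.0 / 51
L = 78.4 m

78.4


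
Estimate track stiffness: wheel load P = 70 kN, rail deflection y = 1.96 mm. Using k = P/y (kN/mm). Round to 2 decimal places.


Track stiffness k = P / y
k = 70 / 1.96
k = 35.71 kN/mm

35.71


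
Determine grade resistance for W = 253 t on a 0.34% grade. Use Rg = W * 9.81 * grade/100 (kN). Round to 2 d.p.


Rg = W * 9.81 * grade / 100
Rg = 253 * 9.81 * 0.34 / 100
Rg = 2481.93 * 0.0034
Rg = 8.44 kN

8.44


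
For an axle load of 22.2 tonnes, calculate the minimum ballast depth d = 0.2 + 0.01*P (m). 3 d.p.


d = 0.2 + 0.01 * 22.2
d = 0.2 + 0.222
d = 0.422 m

0.422


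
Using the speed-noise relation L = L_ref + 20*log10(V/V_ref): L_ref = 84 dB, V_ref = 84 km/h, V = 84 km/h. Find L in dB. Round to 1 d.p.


V/V_ref = 84 / 84 = 1.0
log10(1.0) = 0.0
20 * 0.0 = 0.0
L = 84 + 0.0 = 84.0 dB

84.0


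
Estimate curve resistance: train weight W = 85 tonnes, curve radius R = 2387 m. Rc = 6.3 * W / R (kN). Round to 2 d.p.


Rc = 6.3 * W / R
Rc = 6.3 * 85 / 2387
Rc = 535.5 / 2387
Rc = 0.22 kN

0.22


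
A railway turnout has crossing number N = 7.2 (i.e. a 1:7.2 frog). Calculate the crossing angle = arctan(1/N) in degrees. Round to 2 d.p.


1/N = 1/7.2 = 0.138889
angle = arctan(0.138889) = 0.138006 rad
angle = 0.138006 * 180/pi = 7.91 degrees

7.91


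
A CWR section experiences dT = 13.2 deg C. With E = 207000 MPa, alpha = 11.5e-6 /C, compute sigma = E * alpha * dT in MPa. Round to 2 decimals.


sigma = E * alpha * dT
sigma = 207000 * 11.5e-6 * 13.2
sigma = 2.3805 * 13.2
sigma = 31.42 MPa

31.42


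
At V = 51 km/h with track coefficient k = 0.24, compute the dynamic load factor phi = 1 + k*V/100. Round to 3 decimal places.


phi = 1 + k * V / 100
phi = 1 + 0.24 * 51 / 100
phi = 1 + 0.1224
phi = 1.122

1.122


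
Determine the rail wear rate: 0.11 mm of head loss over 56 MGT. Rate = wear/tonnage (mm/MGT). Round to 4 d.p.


Wear rate = total wear / cumulative tonnage
Rate = 0.11 / 56
Rate = 0.0020 mm/MGT

0.0020


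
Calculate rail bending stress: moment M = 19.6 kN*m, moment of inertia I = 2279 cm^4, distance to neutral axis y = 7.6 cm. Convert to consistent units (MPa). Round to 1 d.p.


Convert units:
M = 19.6 kN*m = 19600000 N*mm
y = 7.6 cm = 76 mm
I = 2279 cm^4 = 22790000 mm^4
sigma = 19600000 * 76 / 22790000
sigma = 65.4 MPa

65.4


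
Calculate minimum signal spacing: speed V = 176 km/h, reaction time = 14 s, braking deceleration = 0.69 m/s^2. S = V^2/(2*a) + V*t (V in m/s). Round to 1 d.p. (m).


V = 176 / 3.6 = 48.8889 m/s
Braking distance = 48.8889^2 / (2*0.69) = 1731.9735 m
Sighting distance = 48.8889 * 14 = 684.4444 m
S = 1731.9735 + 684.4444 = 2416.4 m

2416.4


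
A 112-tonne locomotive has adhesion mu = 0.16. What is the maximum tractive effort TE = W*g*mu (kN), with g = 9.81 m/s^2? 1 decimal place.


TE_max = W * g * mu
TE_max = 112 * 9.81 * 0.16
TE_max = 1098.72 * 0.16
TE_max = 175.8 kN

175.8


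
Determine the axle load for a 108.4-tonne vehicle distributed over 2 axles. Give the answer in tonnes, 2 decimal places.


Load per axle = total weight / number of axles
Load = 108.4 / 2
Load = 54.20 tonnes

54.20


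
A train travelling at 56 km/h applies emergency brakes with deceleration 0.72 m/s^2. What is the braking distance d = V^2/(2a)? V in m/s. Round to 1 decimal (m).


Convert speed: V = 56 / 3.6 = 15.5556 m/s
V^2 = 241.9753
d = 241.9753 / (2 * 0.72)
d = 241.9753 / 1.44
d = 168.0 m

168.0


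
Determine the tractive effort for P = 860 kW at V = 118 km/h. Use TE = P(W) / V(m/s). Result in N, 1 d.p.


Convert: P = 860 kW = 860000 W
V = 118 / 3.6 = 32.7778 m/s
TE = 860000 / 32.7778
TE = 26237.3 N

26237.3


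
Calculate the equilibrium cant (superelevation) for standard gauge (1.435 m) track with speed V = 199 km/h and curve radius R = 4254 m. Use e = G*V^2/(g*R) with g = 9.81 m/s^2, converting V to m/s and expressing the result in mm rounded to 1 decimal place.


Convert speed: V = 199 / 3.6 = 55.2778 m/s
Apply formula: e = 1.435 * 55.2778^2 / (9.81 * 4254)
e = 1.435 * 3055.6327 / 41731.74
e = 0.105072 m = 105.1 mm

105.1


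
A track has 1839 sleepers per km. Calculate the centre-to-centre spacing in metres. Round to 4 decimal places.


Spacing = 1000 m / number of sleepers
Spacing = 1000 / 1839
Spacing = 0.5438 m

0.5438


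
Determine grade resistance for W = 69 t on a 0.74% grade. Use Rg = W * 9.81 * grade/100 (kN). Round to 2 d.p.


Rg = W * 9.81 * grade / 100
Rg = 69 * 9.81 * 0.74 / 100
Rg = 676.89 * 0.0074
Rg = 5.01 kN

5.01


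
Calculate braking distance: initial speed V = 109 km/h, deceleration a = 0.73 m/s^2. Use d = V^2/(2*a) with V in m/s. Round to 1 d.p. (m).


Convert speed: V = 109 / 3.6 = 30.2778 m/s
V^2 = 916.7438
d = 916.7438 / (2 * 0.73)
d = 916.7438 / 1.46
d = 627.9 m

627.9


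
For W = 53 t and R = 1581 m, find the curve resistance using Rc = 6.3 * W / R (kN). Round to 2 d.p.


Rc = 6.3 * W / R
Rc = 6.3 * 53 / 1581
Rc = 333.9 / 1581
Rc = 0.21 kN

0.21


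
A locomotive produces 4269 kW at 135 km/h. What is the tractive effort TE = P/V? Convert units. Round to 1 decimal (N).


Convert: P = 4269 kW = 4269000 W
V = 135 / 3.6 = 37.5 m/s
TE = 4269000 / 37.5
TE = 113840.0 N

113840.0


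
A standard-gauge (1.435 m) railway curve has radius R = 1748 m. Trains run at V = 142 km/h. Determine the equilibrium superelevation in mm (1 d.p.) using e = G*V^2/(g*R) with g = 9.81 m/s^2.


Convert speed: V = 142 / 3.6 = 39.4444 m/s
Apply formula: e = 1.435 * 39.4444^2 / (9.81 * 1748)
e = 1.435 * 1555.8642 / 17147.88
e = 0.130201 m = 130.2 mm

130.2


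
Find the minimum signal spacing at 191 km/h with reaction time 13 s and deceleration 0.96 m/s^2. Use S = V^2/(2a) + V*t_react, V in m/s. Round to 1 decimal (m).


V = 191 / 3.6 = 53.0556 m/s
Braking distance = 53.0556^2 / (2*0.96) = 1466.0896 m
Sighting distance = 53.0556 * 13 = 689.7222 m
S = 1466.0896 + 689.7222 = 2155.8 m

2155.8


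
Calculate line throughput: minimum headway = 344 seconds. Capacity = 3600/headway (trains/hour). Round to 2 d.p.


Capacity = 3600 / headway
Capacity = 3600 / 344
Capacity = 10.47 trains/hour

10.47


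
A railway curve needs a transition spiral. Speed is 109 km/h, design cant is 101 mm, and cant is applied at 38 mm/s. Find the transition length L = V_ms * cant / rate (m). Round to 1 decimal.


Convert speed: V = 109 / 3.6 = 30.2778 m/s
L = 30.2778 * 101 / 38
L = 3058.0556 / 38
L = 80.5 m

80.5


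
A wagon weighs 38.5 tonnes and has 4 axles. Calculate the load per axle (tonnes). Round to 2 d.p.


Load per axle = total weight / number of axles
Load = 38.5 / 4
Load = 9.63 tonnes

9.63


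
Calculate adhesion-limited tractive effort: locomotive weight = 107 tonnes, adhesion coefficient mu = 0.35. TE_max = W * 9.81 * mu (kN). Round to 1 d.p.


TE_max = W * g * mu
TE_max = 107 * 9.81 * 0.35
TE_max = 1049.67 * 0.35
TE_max = 367.4 kN

367.4


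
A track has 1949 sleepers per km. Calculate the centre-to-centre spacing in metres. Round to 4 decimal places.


Spacing = 1000 m / number of sleepers
Spacing = 1000 / 1949
Spacing = 0.5131 m

0.5131


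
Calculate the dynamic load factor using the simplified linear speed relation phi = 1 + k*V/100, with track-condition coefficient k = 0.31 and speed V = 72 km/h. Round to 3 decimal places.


phi = 1 + k * V / 100
phi = 1 + 0.31 * 72 / 100
phi = 1 + 0.2232
phi = 1.223

1.223


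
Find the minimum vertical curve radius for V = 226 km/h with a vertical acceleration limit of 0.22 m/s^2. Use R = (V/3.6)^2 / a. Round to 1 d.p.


Convert speed: V = 226 / 3.6 = 62.7778 m/s
V^2 = 3941.0494 m^2/s^2
R_v = 3941.0494 / 0.22
R_v = 17913.9 m

17913.9


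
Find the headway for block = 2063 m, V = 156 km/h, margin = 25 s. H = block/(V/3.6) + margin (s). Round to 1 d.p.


V = 156 / 3.6 = 43.3333 m/s
Block traversal time = 2063 / 43.3333 = 47.6077 s
Headway = 47.6077 + 25
Headway = 72.6 s

72.6


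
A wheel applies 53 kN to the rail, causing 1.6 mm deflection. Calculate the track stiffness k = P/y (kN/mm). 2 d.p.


Track stiffness k = P / y
k = 53 / 1.6
k = 33.13 kN/mm

33.13


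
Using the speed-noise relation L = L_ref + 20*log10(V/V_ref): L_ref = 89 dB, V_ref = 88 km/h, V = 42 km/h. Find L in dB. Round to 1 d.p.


V/V_ref = 42 / 88 = 0.477273
log10(0.477273) = -0.321233
20 * -0.321233 = -6.4247
L = 89 + -6.4247 = 82.6 dB

82.6


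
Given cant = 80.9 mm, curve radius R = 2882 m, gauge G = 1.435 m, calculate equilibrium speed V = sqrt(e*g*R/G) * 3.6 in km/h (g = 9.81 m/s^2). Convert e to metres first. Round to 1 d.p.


Convert cant: e = 80.9 mm = 0.0809 m
V_ms = sqrt(0.0809 * 9.81 * 2882 / 1.435)
V_ms = sqrt(1593.894619) = 39.9236 m/s
V = 39.9236 * 3.6 = 143.7 km/h

143.7


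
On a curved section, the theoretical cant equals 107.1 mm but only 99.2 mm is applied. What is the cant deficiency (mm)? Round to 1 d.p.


Cant deficiency = equilibrium cant - actual cant
CD = 107.1 - 99.2
CD = 7.9 mm

7.9


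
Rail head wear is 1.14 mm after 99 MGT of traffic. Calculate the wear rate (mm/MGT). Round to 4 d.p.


Wear rate = total wear / cumulative tonnage
Rate = 1.14 / 99
Rate = 0.0115 mm/MGT

0.0115


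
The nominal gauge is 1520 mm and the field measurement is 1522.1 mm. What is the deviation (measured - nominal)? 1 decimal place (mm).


Deviation = measured - nominal
Deviation = 1522.1 - 1520
Deviation = 2.1 mm

2.1


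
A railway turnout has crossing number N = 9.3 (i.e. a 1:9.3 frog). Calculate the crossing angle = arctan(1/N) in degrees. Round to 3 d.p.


1/N = 1/9.3 = 0.107527
angle = arctan(0.107527) = 0.107115 rad
angle = 0.107115 * 180/pi = 6.137 degrees

6.137


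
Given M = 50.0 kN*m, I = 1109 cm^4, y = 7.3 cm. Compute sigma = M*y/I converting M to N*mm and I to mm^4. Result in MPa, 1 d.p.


Convert units:
M = 50.0 kN*m = 50000000 N*mm
y = 7.3 cm = 73 mm
I = 1109 cm^4 = 11090000 mm^4
sigma = 50000000 * 73 / 11090000
sigma = 329.1 MPa

329.1


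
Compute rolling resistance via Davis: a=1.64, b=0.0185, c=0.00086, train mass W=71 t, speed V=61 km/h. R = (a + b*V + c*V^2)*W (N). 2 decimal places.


b*V = 0.0185 * 61 = 1.1285
c*V^2 = 0.00086 * 3721 = 3.20006
R_per_t = 1.64 + 1.1285 + 3.20006 = 5.96856 N/t
R_total = 5.96856 * 71 = 423.77 N

423.77


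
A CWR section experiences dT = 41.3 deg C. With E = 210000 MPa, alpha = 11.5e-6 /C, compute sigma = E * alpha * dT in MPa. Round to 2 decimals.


sigma = E * alpha * dT
sigma = 210000 * 11.5e-6 * 41.3
sigma = 2.415 * 41.3
sigma = 99.74 MPa

99.74


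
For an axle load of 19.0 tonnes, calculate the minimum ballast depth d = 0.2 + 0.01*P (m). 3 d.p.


d = 0.2 + 0.01 * 19.0
d = 0.2 + 0.19
d = 0.390 m

0.390


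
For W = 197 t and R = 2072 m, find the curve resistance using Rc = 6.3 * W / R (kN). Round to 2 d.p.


Rc = 6.3 * W / R
Rc = 6.3 * 197 / 2072
Rc = 1241.1 / 2072
Rc = 0.60 kN

0.60


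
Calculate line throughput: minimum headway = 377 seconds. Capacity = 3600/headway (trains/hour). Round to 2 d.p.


Capacity = 3600 / headway
Capacity = 3600 / 377
Capacity = 9.55 trains/hour

9.55


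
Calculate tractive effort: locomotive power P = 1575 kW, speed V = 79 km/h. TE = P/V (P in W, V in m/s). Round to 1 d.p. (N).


Convert: P = 1575 kW = 1575000 W
V = 79 / 3.6 = 21.9444 m/s
TE = 1575000 / 21.9444
TE = 71772.2 N

71772.2


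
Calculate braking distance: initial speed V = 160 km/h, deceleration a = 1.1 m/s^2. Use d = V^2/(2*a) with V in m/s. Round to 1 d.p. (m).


Convert speed: V = 160 / 3.6 = 44.4444 m/s
V^2 = 1975.3086
d = 1975.3086 / (2 * 1.1)
d = 1975.3086 / 2.2
d = 897.9 m

897.9


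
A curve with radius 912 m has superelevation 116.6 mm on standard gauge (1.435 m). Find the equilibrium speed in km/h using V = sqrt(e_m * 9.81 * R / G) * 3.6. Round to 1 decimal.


Convert cant: e = 116.6 mm = 0.1166 m
V_ms = sqrt(0.1166 * 9.81 * 912 / 1.435)
V_ms = sqrt(726.959967) = 26.9622 m/s
V = 26.9622 * 3.6 = 97.1 km/h

97.1


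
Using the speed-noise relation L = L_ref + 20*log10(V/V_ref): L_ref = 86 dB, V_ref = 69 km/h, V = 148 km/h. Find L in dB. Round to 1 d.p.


V/V_ref = 148 / 69 = 2.144928
log10(2.144928) = 0.331413
20 * 0.331413 = 6.6283
L = 86 + 6.6283 = 92.6 dB

92.6


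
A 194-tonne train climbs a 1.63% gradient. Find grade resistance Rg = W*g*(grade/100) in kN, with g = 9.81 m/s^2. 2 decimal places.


Rg = W * 9.81 * grade / 100
Rg = 194 * 9.81 * 1.63 / 100
Rg = 1903.14 * 0.0163
Rg = 31.02 kN

31.02


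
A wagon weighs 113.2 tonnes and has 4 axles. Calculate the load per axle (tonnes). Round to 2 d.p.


Load per axle = total weight / number of axles
Load = 113.2 / 4
Load = 28.30 tonnes

28.30


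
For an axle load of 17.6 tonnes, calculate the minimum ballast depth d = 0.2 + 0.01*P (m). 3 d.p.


d = 0.2 + 0.01 * 17.6
d = 0.2 + 0.176
d = 0.376 m

0.376


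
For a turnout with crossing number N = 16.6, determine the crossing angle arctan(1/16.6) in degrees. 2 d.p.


1/N = 1/16.6 = 0.060241
angle = arctan(0.060241) = 0.060168 rad
angle = 0.060168 * 180/pi = 3.45 degrees

3.45


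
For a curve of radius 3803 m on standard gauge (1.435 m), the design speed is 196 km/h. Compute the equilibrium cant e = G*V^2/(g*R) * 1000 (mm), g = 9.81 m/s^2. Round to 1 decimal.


Convert speed: V = 196 / 3.6 = 54.4444 m/s
Apply formula: e = 1.435 * 54.4444^2 / (9.81 * 3803)
e = 1.435 * 2964.1975 / 37307.43
e = 0.114015 m = 114.0 mm

114.0


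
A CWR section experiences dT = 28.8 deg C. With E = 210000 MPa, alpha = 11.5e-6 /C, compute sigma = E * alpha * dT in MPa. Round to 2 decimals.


sigma = E * alpha * dT
sigma = 210000 * 11.5e-6 * 28.8
sigma = 2.415 * 28.8
sigma = 69.55 MPa

69.55


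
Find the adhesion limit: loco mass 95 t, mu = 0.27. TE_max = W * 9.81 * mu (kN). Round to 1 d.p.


TE_max = W * g * mu
TE_max = 95 * 9.81 * 0.27
TE_max = 931.95 * 0.27
TE_max = 251.6 kN

251.6


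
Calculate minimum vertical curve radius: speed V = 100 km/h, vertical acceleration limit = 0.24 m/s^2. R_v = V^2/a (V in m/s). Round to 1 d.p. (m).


Convert speed: V = 100 / 3.6 = 27.7778 m/s
V^2 = 771.6049 m^2/s^2
R_v = 771.6049 / 0.24
R_v = 3215.0 m

3215.0


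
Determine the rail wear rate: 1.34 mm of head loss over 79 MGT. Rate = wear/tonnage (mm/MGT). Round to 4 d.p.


Wear rate = total wear / cumulative tonnage
Rate = 1.34 / 79
Rate = 0.0170 mm/MGT

0.0170


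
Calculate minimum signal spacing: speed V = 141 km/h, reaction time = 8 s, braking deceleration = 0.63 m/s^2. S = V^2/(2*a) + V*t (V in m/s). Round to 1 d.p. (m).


V = 141 / 3.6 = 39.1667 m/s
Braking distance = 39.1667^2 / (2*0.63) = 1217.4824 m
Sighting distance = 39.1667 * 8 = 313.3333 m
S = 1217.4824 + 313.3333 = 1530.8 m

1530.8


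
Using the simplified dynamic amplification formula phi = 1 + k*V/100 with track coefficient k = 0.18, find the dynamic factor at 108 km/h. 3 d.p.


phi = 1 + k * V / 100
phi = 1 + 0.18 * 108 / 100
phi = 1 + 0.1944
phi = 1.194

1.194


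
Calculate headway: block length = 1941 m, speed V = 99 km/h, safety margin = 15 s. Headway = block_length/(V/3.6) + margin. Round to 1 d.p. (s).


V = 99 / 3.6 = 27.5 m/s
Block traversal time = 1941 / 27.5 = 70.5818 s
Headway = 70.5818 + 15
Headway = 85.6 s

85.6


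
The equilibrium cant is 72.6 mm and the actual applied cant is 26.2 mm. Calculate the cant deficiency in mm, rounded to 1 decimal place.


Cant deficiency = equilibrium cant - actual cant
CD = 72.6 - 26.2
CD = 46.4 mm

46.4


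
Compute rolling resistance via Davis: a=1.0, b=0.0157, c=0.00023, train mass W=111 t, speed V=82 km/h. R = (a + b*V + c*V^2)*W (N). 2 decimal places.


b*V = 0.0157 * 82 = 1.2874
c*V^2 = 0.00023 * 6724 = 1.54652
R_per_t = 1.0 + 1.2874 + 1.54652 = 3.83392 N/t
R_total = 3.83392 * 111 = 425.57 N

425.57


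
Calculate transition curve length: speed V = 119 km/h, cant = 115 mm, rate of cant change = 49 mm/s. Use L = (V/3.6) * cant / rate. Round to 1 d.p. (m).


Convert speed: V = 119 / 3.6 = 33.0556 m/s
L = 33.0556 * 115 / 49
L = 3801.3889 / 49
L = 77.6 m

77.6


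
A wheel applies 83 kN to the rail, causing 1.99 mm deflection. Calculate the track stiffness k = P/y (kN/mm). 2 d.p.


Track stiffness k = P / y
k = 83 / 1.99
k = 41.71 kN/mm

41.71


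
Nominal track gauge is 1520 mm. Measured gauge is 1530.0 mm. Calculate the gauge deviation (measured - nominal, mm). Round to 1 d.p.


Deviation = measured - nominal
Deviation = 1530.0 - 1520
Deviation = 10.0 mm

10.0


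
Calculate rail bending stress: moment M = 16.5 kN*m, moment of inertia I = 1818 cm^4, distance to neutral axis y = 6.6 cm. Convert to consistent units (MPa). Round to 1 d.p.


Convert units:
M = 16.5 kN*m = 16500000 N*mm
y = 6.6 cm = 66 mm
I = 1818 cm^4 = 18180000 mm^4
sigma = 16500000 * 66 / 18180000
sigma = 59.9 MPa

59.9


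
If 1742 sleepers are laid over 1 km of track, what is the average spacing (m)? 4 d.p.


Spacing = 1000 m / number of sleepers
Spacing = 1000 / 1742
Spacing = 0.5741 m

0.5741


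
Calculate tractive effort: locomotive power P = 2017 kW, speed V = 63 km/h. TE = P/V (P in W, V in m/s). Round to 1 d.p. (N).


Convert: P = 2017 kW = 2017000 W
V = 63 / 3.6 = 17.5 m/s
TE = 2017000 / 17.5
TE = 115257.1 N

115257.1


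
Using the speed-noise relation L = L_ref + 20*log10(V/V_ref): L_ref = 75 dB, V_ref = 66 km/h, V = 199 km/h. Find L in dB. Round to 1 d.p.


V/V_ref = 199 / 66 = 3.015152
log10(3.015152) = 0.479309
20 * 0.479309 = 9.5862
L = 75 + 9.5862 = 84.6 dB

84.6


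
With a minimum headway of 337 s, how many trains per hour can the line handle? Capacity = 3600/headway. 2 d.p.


Capacity = 3600 / headway
Capacity = 3600 / 337
Capacity = 10.68 trains/hour

10.68


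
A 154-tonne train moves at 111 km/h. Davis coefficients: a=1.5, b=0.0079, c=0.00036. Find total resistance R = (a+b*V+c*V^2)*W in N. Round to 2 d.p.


b*V = 0.0079 * 111 = 0.8769
c*V^2 = 0.00036 * 12321 = 4.43556
R_per_t = 1.5 + 0.8769 + 4.43556 = 6.81246 N/t
R_total = 6.81246 * 154 = 1049.12 N

1049.12


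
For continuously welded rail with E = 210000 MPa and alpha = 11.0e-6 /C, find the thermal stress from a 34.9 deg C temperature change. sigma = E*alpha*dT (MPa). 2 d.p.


sigma = E * alpha * dT
sigma = 210000 * 11.0e-6 * 34.9
sigma = 2.31 * 34.9
sigma = 80.62 MPa

80.62


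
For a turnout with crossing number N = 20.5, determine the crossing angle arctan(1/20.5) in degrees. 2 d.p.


1/N = 1/20.5 = 0.04878
angle = arctan(0.04878) = 0.048742 rad
angle = 0.048742 * 180/pi = 2.79 degrees

2.79


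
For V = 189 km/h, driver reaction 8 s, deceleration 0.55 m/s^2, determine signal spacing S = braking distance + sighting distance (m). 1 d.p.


V = 189 / 3.6 = 52.5 m/s
Braking distance = 52.5^2 / (2*0.55) = 2505.6818 m
Sighting distance = 52.5 * 8 = 420.0 m
S = 2505.6818 + 420.0 = 2925.7 m

2925.7


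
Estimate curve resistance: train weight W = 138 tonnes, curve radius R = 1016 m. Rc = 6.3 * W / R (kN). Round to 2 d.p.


Rc = 6.3 * W / R
Rc = 6.3 * 138 / 1016
Rc = 869.4 / 1016
Rc = 0.86 kN

0.86


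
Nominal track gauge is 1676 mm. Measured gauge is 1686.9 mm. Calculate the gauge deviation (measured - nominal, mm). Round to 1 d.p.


Deviation = measured - nominal
Deviation = 1686.9 - 1676
Deviation = 10.9 mm

10.9


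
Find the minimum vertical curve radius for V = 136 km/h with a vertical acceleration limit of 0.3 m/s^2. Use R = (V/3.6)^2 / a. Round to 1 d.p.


Convert speed: V = 136 / 3.6 = 37.7778 m/s
V^2 = 1427.1605 m^2/s^2
R_v = 1427.1605 / 0.3
R_v = 4757.2 m

4757.2


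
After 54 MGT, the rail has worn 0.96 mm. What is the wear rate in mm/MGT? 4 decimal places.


Wear rate = total wear / cumulative tonnage
Rate = 0.96 / 54
Rate = 0.0178 mm/MGT

0.0178


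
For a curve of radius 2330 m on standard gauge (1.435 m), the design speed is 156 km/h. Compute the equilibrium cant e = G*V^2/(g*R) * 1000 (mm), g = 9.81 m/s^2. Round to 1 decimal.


Convert speed: V = 156 / 3.6 = 43.3333 m/s
Apply formula: e = 1.435 * 43.3333^2 / (9.81 * 2330)
e = 1.435 * 1877.7778 / 22857.3
e = 0.117888 m = 117.9 mm

117.9


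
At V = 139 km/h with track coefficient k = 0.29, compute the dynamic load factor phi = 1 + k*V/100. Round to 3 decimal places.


phi = 1 + k * V / 100
phi = 1 + 0.29 * 139 / 100
phi = 1 + 0.4031
phi = 1.403

1.403


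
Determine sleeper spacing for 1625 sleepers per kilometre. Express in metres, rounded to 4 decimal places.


Spacing = 1000 m / number of sleepers
Spacing = 1000 / 1625
Spacing = 0.6154 m

0.6154


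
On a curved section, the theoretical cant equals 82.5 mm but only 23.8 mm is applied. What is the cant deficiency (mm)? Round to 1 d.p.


Cant deficiency = equilibrium cant - actual cant
CD = 82.5 - 23.8
CD = 58.7 mm

58.7


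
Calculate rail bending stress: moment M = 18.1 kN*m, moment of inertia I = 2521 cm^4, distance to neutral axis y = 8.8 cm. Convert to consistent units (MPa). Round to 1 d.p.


Convert units:
M = 18.1 kN*m = 18100000 N*mm
y = 8.8 cm = 88 mm
I = 2521 cm^4 = 25210000 mm^4
sigma = 18100000 * 88 / 25210000
sigma = 63.2 MPa

63.2


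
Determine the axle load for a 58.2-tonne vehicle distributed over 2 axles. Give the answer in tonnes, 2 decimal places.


Load per axle = total weight / number of axles
Load = 58.2 / 2
Load = 29.10 tonnes

29.10


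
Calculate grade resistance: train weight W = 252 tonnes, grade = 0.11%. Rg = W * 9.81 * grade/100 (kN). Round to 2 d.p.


Rg = W * 9.81 * grade / 100
Rg = 252 * 9.81 * 0.11 / 100
Rg = 2472.12 * 0.0011
Rg = 2.72 kN

2.72


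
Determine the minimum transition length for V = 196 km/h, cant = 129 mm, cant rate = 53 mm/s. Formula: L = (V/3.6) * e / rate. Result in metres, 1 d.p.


Convert speed: V = 196 / 3.6 = 54.4444 m/s
L = 54.4444 * 129 / 53
L = 7023.3333 / 53
L = 132.5 m

132.5


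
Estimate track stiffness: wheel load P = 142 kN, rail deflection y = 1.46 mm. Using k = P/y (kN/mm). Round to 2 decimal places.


Track stiffness k = P / y
k = 142 / 1.46
k = 97.26 kN/mm

97.26


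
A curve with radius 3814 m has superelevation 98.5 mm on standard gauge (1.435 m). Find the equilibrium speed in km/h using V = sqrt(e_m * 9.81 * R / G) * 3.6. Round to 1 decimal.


Convert cant: e = 98.5 mm = 0.0985 m
V_ms = sqrt(0.0985 * 9.81 * 3814 / 1.435)
V_ms = sqrt(2568.230655) = 50.6777 m/s
V = 50.6777 * 3.6 = 182.4 km/h

182.4


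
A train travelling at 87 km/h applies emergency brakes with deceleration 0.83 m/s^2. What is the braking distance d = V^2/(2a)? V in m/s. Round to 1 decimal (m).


Convert speed: V = 87 / 3.6 = 24.1667 m/s
V^2 = 584.0278
d = 584.0278 / (2 * 0.83)
d = 584.0278 / 1.66
d = 351.8 m

351.8


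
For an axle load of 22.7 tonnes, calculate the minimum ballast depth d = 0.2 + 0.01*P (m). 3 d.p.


d = 0.2 + 0.01 * 22.7
d = 0.2 + 0.227
d = 0.427 m

0.427


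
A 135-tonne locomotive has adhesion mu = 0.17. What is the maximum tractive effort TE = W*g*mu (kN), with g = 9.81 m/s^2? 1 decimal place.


TE_max = W * g * mu
TE_max = 135 * 9.81 * 0.17
TE_max = 1324.35 * 0.17
TE_max = 225.1 kN

225.1


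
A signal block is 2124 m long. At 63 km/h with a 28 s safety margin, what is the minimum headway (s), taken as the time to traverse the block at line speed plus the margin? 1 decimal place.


V = 63 / 3.6 = 17.5 m/s
Block traversal time = 2124 / 17.5 = 121.3714 s
Headway = 121.3714 + 28
Headway = 149.4 s

149.4


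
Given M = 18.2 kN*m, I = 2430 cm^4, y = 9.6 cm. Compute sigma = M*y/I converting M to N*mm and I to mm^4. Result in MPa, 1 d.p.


Convert units:
M = 18.2 kN*m = 18200000 N*mm
y = 9.6 cm = 96 mm
I = 2430 cm^4 = 24300000 mm^4
sigma = 18200000 * 96 / 24300000
sigma = 71.9 MPa

71.9


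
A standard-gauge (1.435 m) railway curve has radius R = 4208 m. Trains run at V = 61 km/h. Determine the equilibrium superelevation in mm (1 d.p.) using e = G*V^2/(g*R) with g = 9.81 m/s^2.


Convert speed: V = 61 / 3.6 = 16.9444 m/s
Apply formula: e = 1.435 * 16.9444^2 / (9.81 * 4208)
e = 1.435 * 287.1142 / 41280.48
e = 0.009981 m = 10.0 mm

10.0


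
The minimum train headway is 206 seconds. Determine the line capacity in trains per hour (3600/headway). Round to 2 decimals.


Capacity = 3600 / headway
Capacity = 3600 / 206
Capacity = 17.48 trains/hour

17.48


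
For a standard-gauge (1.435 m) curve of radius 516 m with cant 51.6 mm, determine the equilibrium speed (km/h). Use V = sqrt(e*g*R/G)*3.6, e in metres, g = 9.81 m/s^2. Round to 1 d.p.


Convert cant: e = 51.6 mm = 0.0516 m
V_ms = sqrt(0.0516 * 9.81 * 516 / 1.435)
V_ms = sqrt(182.01891) = 13.4914 m/s
V = 13.4914 * 3.6 = 48.6 km/h

48.6


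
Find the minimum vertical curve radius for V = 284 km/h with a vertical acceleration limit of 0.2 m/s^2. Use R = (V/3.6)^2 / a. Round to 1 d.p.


Convert speed: V = 284 / 3.6 = 78.8889 m/s
V^2 = 6223.4568 m^2/s^2
R_v = 6223.4568 / 0.2
R_v = 31117.3 m

31117.3


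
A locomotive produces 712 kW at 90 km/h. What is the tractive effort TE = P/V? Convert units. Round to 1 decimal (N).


Convert: P = 712 kW = 712000 W
V = 90 / 3.6 = 25.0 m/s
TE = 712000 / 25.0
TE = 28480.0 N

28480.0


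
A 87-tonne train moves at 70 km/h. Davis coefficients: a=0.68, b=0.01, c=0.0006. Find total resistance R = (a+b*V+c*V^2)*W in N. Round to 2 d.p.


b*V = 0.01 * 70 = 0.7
c*V^2 = 0.0006 * 4900 = 2.94
R_per_t = 0.68 + 0.7 + 2.94 = 4.32 N/t
R_total = 4.32 * 87 = 375.84 N

375.84


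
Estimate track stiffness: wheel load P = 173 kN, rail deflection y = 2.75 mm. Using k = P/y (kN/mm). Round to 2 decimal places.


Track stiffness k = P / y
k = 173 / 2.75
k = 62.91 kN/mm

62.91


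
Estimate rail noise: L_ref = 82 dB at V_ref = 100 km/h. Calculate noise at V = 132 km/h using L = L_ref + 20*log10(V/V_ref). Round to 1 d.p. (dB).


V/V_ref = 132 / 100 = 1.32
log10(1.32) = 0.120574
20 * 0.120574 = 2.4115
L = 82 + 2.4115 = 84.4 dB

84.4


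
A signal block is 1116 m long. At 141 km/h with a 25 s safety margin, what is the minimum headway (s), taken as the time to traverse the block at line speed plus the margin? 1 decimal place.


V = 141 / 3.6 = 39.1667 m/s
Block traversal time = 1116 / 39.1667 = 28.4936 s
Headway = 28.4936 + 25
Headway = 53.5 s

53.5
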